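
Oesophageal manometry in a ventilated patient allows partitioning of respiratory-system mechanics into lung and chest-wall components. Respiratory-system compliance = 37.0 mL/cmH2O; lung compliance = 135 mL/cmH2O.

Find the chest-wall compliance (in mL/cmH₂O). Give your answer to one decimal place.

1/Ccw = 1/Crs − 1/CL.
1/Ccw = 1/37.0 − 1/135 = 0.01962.
Ccw = 50.968 mL/cmH2O.

51.0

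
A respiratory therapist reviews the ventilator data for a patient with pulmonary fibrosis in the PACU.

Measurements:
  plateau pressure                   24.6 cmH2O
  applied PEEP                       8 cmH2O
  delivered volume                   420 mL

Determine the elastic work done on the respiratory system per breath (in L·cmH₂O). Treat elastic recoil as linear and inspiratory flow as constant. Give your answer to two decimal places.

3.49

Elastic work ≈ ½ × (Pplat − PEEP) × Vt = 0.5 × (24.6 − 8) × 0.420 L = 0.5 × 16.6 × 0.420 = 3.486 L·cmH2O.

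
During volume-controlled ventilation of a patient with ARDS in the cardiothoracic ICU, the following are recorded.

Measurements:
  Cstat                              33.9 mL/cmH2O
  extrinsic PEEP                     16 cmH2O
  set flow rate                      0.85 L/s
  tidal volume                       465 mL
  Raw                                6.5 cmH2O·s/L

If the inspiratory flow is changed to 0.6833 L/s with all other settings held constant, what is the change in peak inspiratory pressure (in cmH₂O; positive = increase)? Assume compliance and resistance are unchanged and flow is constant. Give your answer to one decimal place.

PIP = Vt/C + R·V̇ + PEEP (constant-flow equation of motion).
Only the resistive term changes: ΔPIP = R × ΔV̇ = 6.5 × (0.6833 − 0.85) = 6.5 × -0.1667 = -1.084 cmH2O.

-1.1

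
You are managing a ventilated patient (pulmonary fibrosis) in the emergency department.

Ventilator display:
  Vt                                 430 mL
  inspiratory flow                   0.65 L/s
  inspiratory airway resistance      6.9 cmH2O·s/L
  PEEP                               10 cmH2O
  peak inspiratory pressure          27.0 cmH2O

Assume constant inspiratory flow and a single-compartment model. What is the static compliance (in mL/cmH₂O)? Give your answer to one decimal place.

34.4

Equation of motion (constant flow): PIP = Vt/C + R·V̇ + PEEP.
Vt/C = PIP − R·V̇ − PEEP = 27.0 − 6.9×0.65 − 10 = 27.0 − 4.485 − 10 = 12.515 cmH2O.
C = Vt / 12.515 = 430 / 12.515 = 34.359 mL/cmH2O.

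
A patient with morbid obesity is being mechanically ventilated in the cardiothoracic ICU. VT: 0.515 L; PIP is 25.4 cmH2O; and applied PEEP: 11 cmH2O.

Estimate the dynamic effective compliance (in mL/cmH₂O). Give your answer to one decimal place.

Dynamic compliance = Vt / (PIP − PEEP) = 515 / (25.4 − 11) = 515 / 14.4 = 35.764 mL/cmH2O.

35.8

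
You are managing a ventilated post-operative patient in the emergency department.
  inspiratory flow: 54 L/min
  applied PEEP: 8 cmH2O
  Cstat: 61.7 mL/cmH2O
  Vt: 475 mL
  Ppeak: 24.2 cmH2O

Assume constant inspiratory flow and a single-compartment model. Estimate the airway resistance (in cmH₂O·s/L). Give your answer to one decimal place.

Flow: 54 L/min ÷ 60 = 0.9 L/s.
Equation of motion (constant flow): PIP = Vt/C + R·V̇ + PEEP.
R·V̇ = PIP − Vt/C − PEEP = 24.2 − 475/61.7 − 8 = 24.2 − 7.699 − 8 = 8.501 cmH2O.
R = 8.501 / 0.9 = 9.446 cmH2O·s/L.

9.4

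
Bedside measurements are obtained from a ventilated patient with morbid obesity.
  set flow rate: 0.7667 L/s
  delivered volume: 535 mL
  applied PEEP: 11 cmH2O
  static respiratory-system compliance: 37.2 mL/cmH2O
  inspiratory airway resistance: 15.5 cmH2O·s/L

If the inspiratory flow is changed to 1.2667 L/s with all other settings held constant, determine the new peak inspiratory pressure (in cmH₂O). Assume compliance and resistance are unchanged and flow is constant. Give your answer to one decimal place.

PIP = Vt/C + R·V̇ + PEEP (constant-flow equation of motion).
Only the resistive term changes: ΔPIP = R × ΔV̇ = 15.5 × (1.2667 − 0.7667) = 15.5 × 0.5 = 7.75 cmH2O.
Original PIP = 535/37.2 + 15.5×0.7667 + 11 = 37.266 cmH2O; new PIP = 37.266 + (7.75) = 45.016 cmH2O.

45.0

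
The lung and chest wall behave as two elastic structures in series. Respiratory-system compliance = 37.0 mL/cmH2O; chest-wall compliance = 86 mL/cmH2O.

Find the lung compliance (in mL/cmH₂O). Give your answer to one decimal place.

64.9

1/CL = 1/Crs − 1/Ccw.
1/CL = 1/37.0 − 1/86 = 0.0154.
CL = 64.935 mL/cmH2O.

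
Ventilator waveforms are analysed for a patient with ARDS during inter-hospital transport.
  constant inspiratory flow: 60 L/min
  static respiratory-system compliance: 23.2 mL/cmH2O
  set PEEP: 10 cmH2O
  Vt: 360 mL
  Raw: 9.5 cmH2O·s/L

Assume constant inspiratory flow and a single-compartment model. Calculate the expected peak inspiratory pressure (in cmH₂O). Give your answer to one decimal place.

35.0

Flow: 60 L/min ÷ 60 = 1 L/s.
Equation of motion (constant flow): PIP = Vt/C + R·V̇ + PEEP.
PIP = 360/23.2 + 9.5×1 + 10 = 15.517 + 9.5 + 10 = 35.017 cmH2O.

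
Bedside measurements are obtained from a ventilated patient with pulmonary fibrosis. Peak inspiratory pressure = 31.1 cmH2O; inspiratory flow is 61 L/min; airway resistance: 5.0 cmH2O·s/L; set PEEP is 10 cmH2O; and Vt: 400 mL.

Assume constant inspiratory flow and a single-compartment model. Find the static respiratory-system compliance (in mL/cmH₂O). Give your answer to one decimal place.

25.0

Flow: 61 L/min ÷ 60 = 1.0167 L/s.
Equation of motion (constant flow): PIP = Vt/C + R·V̇ + PEEP.
Vt/C = PIP − R·V̇ − PEEP = 31.1 − 5.0×1.0167 − 10 = 31.1 − 5.084 − 10 = 16.016 cmH2O.
C = Vt / 16.016 = 400 / 16.016 = 24.975 mL/cmH2O.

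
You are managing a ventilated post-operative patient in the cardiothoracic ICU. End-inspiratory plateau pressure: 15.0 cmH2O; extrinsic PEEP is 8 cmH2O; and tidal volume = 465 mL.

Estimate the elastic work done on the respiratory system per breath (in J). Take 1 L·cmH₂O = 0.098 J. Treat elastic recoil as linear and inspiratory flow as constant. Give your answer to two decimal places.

0.16

Elastic work ≈ ½ × (Pplat − PEEP) × Vt = 0.5 × (15.0 − 8) × 0.465 L = 0.5 × 7.0 × 0.465 = 1.628 L·cmH2O.
× 0.098 J/(L·cmH2O) → 0.1595 J.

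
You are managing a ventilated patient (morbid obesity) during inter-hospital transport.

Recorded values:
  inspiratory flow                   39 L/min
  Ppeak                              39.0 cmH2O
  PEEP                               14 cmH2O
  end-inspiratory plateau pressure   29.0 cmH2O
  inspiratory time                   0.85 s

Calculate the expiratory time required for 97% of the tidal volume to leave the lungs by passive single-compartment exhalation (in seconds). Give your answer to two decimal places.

Flow: 39 L/min ÷ 60 = 0.65 L/s.
Vt = flow × Ti = 0.65 L/s × 0.85 s × 1000 mL/L = 552.5 mL.
R = (PIP − Pplat)/V̇ = (39.0 − 29.0) / 0.65 = 10.0/0.65 = 15.385 cmH2O·s/L.
C = Vt/(Pplat − PEEP) = 552.5 / (29.0 − 14) = 552.5/15.0 = 36.833 mL/cmH2O.
τ = R × C = 15.385 × 0.03683 L/cmH2O = 0.5666 s.
t = −τ·ln(1 − 0.97) = −0.5666·ln(0.03) = 1.987 s.

1.99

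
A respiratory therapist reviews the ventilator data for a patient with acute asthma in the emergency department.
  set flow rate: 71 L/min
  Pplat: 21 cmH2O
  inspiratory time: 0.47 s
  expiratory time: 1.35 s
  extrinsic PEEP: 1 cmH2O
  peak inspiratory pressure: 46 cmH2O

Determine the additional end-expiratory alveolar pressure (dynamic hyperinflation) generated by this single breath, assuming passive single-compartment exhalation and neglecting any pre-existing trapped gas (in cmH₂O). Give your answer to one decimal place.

2.0

Flow: 71 L/min ÷ 60 = 1.1833 L/s.
Vt = flow × Ti = 1.1833 L/s × 0.47 s × 1000 mL/L = 556.15 mL.
R = (PIP − Pplat)/V̇ = (46 − 21) / 1.1833 = 25.0/1.1833 = 21.127 cmH2O·s/L.
C = Vt/(Pplat − PEEP) = 556.15 / (21 − 1) = 556.15/20.0 = 27.808 mL/cmH2O.
τ = R × C = 21.127 × 0.02781 L/cmH2O = 0.5875 s.
Fraction remaining = e^(−Te/τ) = e^(−1.35/0.5875) = 0.1005; trapped volume = 556.15 × 0.1005 = 55.893 mL.
Additional alveolar pressure from trapping ≈ V_trapped / C = 55.893 / 27.808 = 2.01 cmH2O.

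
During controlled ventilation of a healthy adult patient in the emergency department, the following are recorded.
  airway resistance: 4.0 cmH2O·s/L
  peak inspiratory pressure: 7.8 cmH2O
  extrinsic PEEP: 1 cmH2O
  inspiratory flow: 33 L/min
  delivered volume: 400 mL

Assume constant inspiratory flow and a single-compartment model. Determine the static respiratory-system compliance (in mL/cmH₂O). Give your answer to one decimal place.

Flow: 33 L/min ÷ 60 = 0.55 L/s.
Equation of motion (constant flow): PIP = Vt/C + R·V̇ + PEEP.
Vt/C = PIP − R·V̇ − PEEP = 7.8 − 4.0×0.55 − 1 = 7.8 − 2.2 − 1 = 4.6 cmH2O.
C = Vt / 4.6 = 400 / 4.6 = 86.957 mL/cmH2O.

87.0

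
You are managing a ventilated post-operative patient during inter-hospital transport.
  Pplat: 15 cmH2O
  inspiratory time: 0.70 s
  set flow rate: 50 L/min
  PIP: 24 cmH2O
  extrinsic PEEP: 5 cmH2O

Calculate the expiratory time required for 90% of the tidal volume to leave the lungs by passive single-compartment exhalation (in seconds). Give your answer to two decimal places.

1.45

Flow: 50 L/min ÷ 60 = 0.8333 L/s.
Vt = flow × Ti = 0.8333 L/s × 0.70 s × 1000 mL/L = 583.31 mL.
R = (PIP − Pplat)/V̇ = (24 − 15) / 0.8333 = 9.0/0.8333 = 10.8 cmH2O·s/L.
C = Vt/(Pplat − PEEP) = 583.31 / (15 − 5) = 583.31/10.0 = 58.331 mL/cmH2O.
τ = R × C = 10.8 × 0.05833 L/cmH2O = 0.63 s.
t = −τ·ln(1 − 0.90) = −0.63·ln(0.1) = 1.451 s.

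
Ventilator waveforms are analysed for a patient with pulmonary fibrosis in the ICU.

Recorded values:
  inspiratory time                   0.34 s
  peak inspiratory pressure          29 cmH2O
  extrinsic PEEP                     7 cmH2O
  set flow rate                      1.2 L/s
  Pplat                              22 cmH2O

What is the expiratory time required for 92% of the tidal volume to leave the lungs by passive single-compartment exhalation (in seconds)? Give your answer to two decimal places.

Vt = flow × Ti = 1.2 L/s × 0.34 s × 1000 mL/L = 408.0 mL.
R = (PIP − Pplat)/V̇ = (29 − 22) / 1.2 = 7.0/1.2 = 5.833 cmH2O·s/L.
C = Vt/(Pplat − PEEP) = 408.0 / (22 − 7) = 408.0/15.0 = 27.2 mL/cmH2O.
τ = R × C = 5.833 × 0.0272 L/cmH2O = 0.1587 s.
t = −τ·ln(1 − 0.92) = −0.1587·ln(0.08) = 0.4008 s.

0.40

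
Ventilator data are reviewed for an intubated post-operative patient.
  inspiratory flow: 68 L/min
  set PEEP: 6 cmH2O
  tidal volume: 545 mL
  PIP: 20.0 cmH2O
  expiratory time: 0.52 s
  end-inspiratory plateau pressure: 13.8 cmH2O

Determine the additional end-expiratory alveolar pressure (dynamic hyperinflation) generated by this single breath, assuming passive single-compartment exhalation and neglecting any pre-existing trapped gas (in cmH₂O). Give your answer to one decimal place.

Flow: 68 L/min ÷ 60 = 1.1333 L/s.
R = (PIP − Pplat)/V̇ = (20.0 − 13.8) / 1.1333 = 6.2/1.1333 = 5.471 cmH2O·s/L.
C = Vt/(Pplat − PEEP) = 545.0 / (13.8 − 6) = 545.0/7.8 = 69.872 mL/cmH2O.
τ = R × C = 5.471 × 0.06987 L/cmH2O = 0.3823 s.
Fraction remaining = e^(−Te/τ) = e^(−0.52/0.3823) = 0.2566; trapped volume = 545.0 × 0.2566 = 139.85 mL.
Additional alveolar pressure from trapping ≈ V_trapped / C = 139.85 / 69.872 = 2.002 cmH2O.

2.0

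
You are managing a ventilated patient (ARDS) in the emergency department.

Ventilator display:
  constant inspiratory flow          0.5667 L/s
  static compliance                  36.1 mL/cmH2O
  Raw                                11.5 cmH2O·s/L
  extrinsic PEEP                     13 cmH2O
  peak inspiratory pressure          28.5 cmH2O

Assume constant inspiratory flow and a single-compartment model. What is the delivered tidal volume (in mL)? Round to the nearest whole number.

324

Equation of motion (constant flow): PIP = Vt/C + R·V̇ + PEEP.
Vt/C = PIP − R·V̇ − PEEP = 28.5 − 6.517 − 13 = 8.983 cmH2O.
Vt = C × 8.983 = 36.1 × 8.983 = 324.29 mL.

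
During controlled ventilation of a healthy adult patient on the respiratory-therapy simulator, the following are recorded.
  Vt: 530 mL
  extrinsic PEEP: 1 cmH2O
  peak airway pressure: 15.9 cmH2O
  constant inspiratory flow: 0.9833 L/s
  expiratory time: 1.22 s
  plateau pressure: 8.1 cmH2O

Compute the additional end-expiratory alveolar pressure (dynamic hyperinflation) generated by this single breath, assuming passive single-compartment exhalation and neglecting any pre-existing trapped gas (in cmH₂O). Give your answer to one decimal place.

0.9

R = (PIP − Pplat)/V̇ = (15.9 − 8.1) / 0.9833 = 7.8/0.9833 = 7.932 cmH2O·s/L.
C = Vt/(Pplat − PEEP) = 530.0 / (8.1 − 1) = 530.0/7.1 = 74.648 mL/cmH2O.
τ = R × C = 7.932 × 0.07465 L/cmH2O = 0.5921 s.
Fraction remaining = e^(−Te/τ) = e^(−1.22/0.5921) = 0.1274; trapped volume = 530.0 × 0.1274 = 67.522 mL.
Additional alveolar pressure from trapping ≈ V_trapped / C = 67.522 / 74.648 = 0.9045 cmH2O.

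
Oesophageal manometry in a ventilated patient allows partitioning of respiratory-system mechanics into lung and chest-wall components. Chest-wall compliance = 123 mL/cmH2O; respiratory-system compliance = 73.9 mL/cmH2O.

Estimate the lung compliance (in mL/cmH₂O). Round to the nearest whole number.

185

1/CL = 1/Crs − 1/Ccw.
1/CL = 1/73.9 − 1/123 = 0.005402.
CL = 185.12 mL/cmH2O.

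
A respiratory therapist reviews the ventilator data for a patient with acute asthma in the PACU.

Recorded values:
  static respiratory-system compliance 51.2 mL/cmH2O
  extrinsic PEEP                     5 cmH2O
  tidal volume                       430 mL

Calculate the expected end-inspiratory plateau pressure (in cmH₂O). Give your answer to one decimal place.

Pplat = PEEP + Vt / Cstat = 5 + 430 / 51.2 = 5 + 8.398 = 13.398 cmH2O.

13.4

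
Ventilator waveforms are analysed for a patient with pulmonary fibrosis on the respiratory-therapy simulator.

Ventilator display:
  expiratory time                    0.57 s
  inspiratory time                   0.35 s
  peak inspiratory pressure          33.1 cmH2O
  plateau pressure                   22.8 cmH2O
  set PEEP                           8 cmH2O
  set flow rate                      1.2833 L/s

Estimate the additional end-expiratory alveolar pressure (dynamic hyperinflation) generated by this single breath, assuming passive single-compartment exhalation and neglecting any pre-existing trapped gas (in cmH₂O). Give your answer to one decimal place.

Vt = flow × Ti = 1.2833 L/s × 0.35 s × 1000 mL/L = 449.16 mL.
R = (PIP − Pplat)/V̇ = (33.1 − 22.8) / 1.2833 = 10.3/1.2833 = 8.026 cmH2O·s/L.
C = Vt/(Pplat − PEEP) = 449.16 / (22.8 − 8) = 449.16/14.8 = 30.349 mL/cmH2O.
τ = R × C = 8.026 × 0.03035 L/cmH2O = 0.2436 s.
Fraction remaining = e^(−Te/τ) = e^(−0.57/0.2436) = 0.09634; trapped volume = 449.16 × 0.09634 = 43.272 mL.
Additional alveolar pressure from trapping ≈ V_trapped / C = 43.272 / 30.349 = 1.426 cmH2O.

1.4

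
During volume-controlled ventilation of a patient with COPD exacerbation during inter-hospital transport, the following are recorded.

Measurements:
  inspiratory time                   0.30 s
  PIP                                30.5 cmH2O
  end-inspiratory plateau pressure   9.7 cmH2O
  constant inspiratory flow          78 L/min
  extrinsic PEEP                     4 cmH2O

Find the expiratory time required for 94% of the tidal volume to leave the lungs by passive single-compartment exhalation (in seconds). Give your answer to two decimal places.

Flow: 78 L/min ÷ 60 = 1.3 L/s.
Vt = flow × Ti = 1.3 L/s × 0.30 s × 1000 mL/L = 390.0 mL.
R = (PIP − Pplat)/V̇ = (30.5 − 9.7) / 1.3 = 20.8/1.3 = 16.0 cmH2O·s/L.
C = Vt/(Pplat − PEEP) = 390.0 / (9.7 − 4) = 390.0/5.7 = 68.421 mL/cmH2O.
τ = R × C = 16.0 × 0.06842 L/cmH2O = 1.095 s.
t = −τ·ln(1 − 0.94) = −1.095·ln(0.06) = 3.081 s.

3.08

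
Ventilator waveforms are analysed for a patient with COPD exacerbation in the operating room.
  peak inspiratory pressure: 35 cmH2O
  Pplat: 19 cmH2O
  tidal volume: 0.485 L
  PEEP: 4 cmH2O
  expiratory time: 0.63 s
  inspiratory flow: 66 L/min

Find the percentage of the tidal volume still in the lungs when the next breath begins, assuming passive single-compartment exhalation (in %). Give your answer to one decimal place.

26.2

Flow: 66 L/min ÷ 60 = 1.1 L/s.
R = (PIP − Pplat)/V̇ = (35 − 19) / 1.1 = 16.0/1.1 = 14.545 cmH2O·s/L.
C = Vt/(Pplat − PEEP) = 485.0 / (19 − 4) = 485.0/15.0 = 32.333 mL/cmH2O.
τ = R × C = 14.545 × 0.03233 L/cmH2O = 0.4702 s.
Fraction remaining at end-expiration = e^(−Te/τ) = e^(−0.63/0.4702) = 0.2619 → 26.19%.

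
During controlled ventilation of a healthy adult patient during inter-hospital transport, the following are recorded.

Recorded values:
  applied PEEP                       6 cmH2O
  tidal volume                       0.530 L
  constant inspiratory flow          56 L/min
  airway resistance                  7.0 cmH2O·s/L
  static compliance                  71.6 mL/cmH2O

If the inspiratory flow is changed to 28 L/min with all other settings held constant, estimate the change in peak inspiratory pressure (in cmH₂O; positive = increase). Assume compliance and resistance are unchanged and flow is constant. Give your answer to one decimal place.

Flow: 56 L/min ÷ 60 = 0.9333 L/s.
New flow: 28 L/min ÷ 60 = 0.4667 L/s.
PIP = Vt/C + R·V̇ + PEEP (constant-flow equation of motion).
Only the resistive term changes: ΔPIP = R × ΔV̇ = 7.0 × (0.4667 − 0.9333) = 7.0 × -0.4666 = -3.266 cmH2O.

-3.3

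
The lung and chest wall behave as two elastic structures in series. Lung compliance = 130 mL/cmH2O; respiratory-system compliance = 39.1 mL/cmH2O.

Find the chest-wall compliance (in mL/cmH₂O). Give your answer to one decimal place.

55.9

1/Ccw = 1/Crs − 1/CL.
1/Ccw = 1/39.1 − 1/130 = 0.01788.
Ccw = 55.928 mL/cmH2O.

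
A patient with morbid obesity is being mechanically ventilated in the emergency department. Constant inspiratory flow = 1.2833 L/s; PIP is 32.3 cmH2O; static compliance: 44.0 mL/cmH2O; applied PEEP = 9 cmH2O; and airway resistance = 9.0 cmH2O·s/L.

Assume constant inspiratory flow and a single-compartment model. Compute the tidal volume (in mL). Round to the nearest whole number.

Equation of motion (constant flow): PIP = Vt/C + R·V̇ + PEEP.
Vt/C = PIP − R·V̇ − PEEP = 32.3 − 11.55 − 9 = 11.75 cmH2O.
Vt = C × 11.75 = 44.0 × 11.75 = 517.0 mL.

517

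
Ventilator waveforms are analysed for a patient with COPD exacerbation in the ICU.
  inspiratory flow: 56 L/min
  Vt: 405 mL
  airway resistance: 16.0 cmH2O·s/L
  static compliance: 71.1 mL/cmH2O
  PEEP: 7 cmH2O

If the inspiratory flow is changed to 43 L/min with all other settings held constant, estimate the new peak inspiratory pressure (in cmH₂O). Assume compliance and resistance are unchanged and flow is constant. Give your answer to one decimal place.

Flow: 56 L/min ÷ 60 = 0.9333 L/s.
New flow: 43 L/min ÷ 60 = 0.7167 L/s.
PIP = Vt/C + R·V̇ + PEEP (constant-flow equation of motion).
Only the resistive term changes: ΔPIP = R × ΔV̇ = 16.0 × (0.7167 − 0.9333) = 16.0 × -0.2166 = -3.466 cmH2O.
Original PIP = 405/71.1 + 16.0×0.9333 + 7 = 27.629 cmH2O; new PIP = 27.629 + (-3.466) = 24.163 cmH2O.

24.2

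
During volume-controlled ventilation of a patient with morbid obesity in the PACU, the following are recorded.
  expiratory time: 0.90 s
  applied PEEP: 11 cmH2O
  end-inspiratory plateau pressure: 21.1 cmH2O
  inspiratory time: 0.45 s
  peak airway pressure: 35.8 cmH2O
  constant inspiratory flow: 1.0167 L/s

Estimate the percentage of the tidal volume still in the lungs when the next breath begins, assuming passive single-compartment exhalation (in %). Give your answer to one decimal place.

Vt = flow × Ti = 1.0167 L/s × 0.45 s × 1000 mL/L = 457.52 mL.
R = (PIP − Pplat)/V̇ = (35.8 − 21.1) / 1.0167 = 14.7/1.0167 = 14.459 cmH2O·s/L.
C = Vt/(Pplat − PEEP) = 457.52 / (21.1 − 11) = 457.52/10.1 = 45.299 mL/cmH2O.
τ = R × C = 14.459 × 0.0453 L/cmH2O = 0.655 s.
Fraction remaining at end-expiration = e^(−Te/τ) = e^(−0.90/0.655) = 0.2531 → 25.31%.

25.3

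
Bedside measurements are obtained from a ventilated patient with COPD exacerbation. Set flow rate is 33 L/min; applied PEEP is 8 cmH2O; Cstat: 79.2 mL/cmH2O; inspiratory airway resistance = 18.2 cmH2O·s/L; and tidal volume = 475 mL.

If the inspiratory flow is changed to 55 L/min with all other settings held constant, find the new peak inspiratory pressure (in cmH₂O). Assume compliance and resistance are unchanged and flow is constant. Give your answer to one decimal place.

Flow: 33 L/min ÷ 60 = 0.55 L/s.
New flow: 55 L/min ÷ 60 = 0.9167 L/s.
PIP = Vt/C + R·V̇ + PEEP (constant-flow equation of motion).
Only the resistive term changes: ΔPIP = R × ΔV̇ = 18.2 × (0.9167 − 0.55) = 18.2 × 0.3667 = 6.674 cmH2O.
Original PIP = 475/79.2 + 18.2×0.55 + 8 = 24.007 cmH2O; new PIP = 24.007 + (6.674) = 30.681 cmH2O.

30.7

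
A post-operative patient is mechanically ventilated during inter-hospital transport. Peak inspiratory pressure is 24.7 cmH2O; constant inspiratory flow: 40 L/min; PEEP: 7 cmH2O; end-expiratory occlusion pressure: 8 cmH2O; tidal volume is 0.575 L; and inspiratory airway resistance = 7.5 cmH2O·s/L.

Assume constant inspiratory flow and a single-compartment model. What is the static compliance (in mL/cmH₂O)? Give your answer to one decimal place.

49.1

Flow: 40 L/min ÷ 60 = 0.6667 L/s.
Total PEEP = 8 cmH2O (set 7 + intrinsic 1); this is the baseline alveolar pressure.
Equation of motion (constant flow): PIP = Vt/C + R·V̇ + PEEP.
Vt/C = PIP − R·V̇ − PEEP = 24.7 − 7.5×0.6667 − 8 = 24.7 − 5.0 − 8 = 11.7 cmH2O.
C = Vt / 11.7 = 575 / 11.7 = 49.145 mL/cmH2O.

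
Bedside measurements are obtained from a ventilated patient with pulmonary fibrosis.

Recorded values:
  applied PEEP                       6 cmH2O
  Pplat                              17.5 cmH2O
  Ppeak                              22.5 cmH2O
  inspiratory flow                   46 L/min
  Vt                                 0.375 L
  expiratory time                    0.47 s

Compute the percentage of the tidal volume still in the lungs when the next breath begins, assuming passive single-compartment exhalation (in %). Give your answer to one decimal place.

Flow: 46 L/min ÷ 60 = 0.7667 L/s.
R = (PIP − Pplat)/V̇ = (22.5 − 17.5) / 0.7667 = 5.0/0.7667 = 6.521 cmH2O·s/L.
C = Vt/(Pplat − PEEP) = 375.0 / (17.5 − 6) = 375.0/11.5 = 32.609 mL/cmH2O.
τ = R × C = 6.521 × 0.03261 L/cmH2O = 0.2126 s.
Fraction remaining at end-expiration = e^(−Te/τ) = e^(−0.47/0.2126) = 0.1096 → 10.96%.

11.0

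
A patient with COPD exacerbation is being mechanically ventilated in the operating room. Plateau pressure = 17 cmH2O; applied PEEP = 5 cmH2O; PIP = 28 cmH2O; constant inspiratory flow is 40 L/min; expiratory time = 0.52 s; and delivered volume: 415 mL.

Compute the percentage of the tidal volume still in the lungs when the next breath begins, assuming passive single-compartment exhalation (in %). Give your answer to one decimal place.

Flow: 40 L/min ÷ 60 = 0.6667 L/s.
R = (PIP − Pplat)/V̇ = (28 − 17) / 0.6667 = 11.0/0.6667 = 16.499 cmH2O·s/L.
C = Vt/(Pplat − PEEP) = 415.0 / (17 − 5) = 415.0/12.0 = 34.583 mL/cmH2O.
τ = R × C = 16.499 × 0.03458 L/cmH2O = 0.5705 s.
Fraction remaining at end-expiration = e^(−Te/τ) = e^(−0.52/0.5705) = 0.4019 → 40.19%.

40.2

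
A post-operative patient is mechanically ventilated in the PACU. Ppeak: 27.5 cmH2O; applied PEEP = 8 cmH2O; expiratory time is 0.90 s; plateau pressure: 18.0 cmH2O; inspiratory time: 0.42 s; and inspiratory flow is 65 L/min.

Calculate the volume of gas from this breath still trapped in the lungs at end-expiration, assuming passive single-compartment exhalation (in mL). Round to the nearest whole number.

Flow: 65 L/min ÷ 60 = 1.0833 L/s.
Vt = flow × Ti = 1.0833 L/s × 0.42 s × 1000 mL/L = 454.99 mL.
R = (PIP − Pplat)/V̇ = (27.5 − 18.0) / 1.0833 = 9.5/1.0833 = 8.77 cmH2O·s/L.
C = Vt/(Pplat − PEEP) = 454.99 / (18.0 − 8) = 454.99/10.0 = 45.499 mL/cmH2O.
τ = R × C = 8.77 × 0.0455 L/cmH2O = 0.399 s.
Fraction remaining = e^(−Te/τ) = e^(−0.90/0.399) = 0.1048.
Trapped volume = 454.99 × 0.1048 = 47.683 mL.

48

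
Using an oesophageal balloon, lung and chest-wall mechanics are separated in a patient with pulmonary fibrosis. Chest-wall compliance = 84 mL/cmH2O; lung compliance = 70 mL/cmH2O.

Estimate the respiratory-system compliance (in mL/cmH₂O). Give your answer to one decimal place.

Lung and chest wall are elastances in series: 1/Crs = 1/CL + 1/Ccw.
1/Crs = 1/70 + 1/84 = 0.02619.
Crs = 38.183 mL/cmH2O.

38.2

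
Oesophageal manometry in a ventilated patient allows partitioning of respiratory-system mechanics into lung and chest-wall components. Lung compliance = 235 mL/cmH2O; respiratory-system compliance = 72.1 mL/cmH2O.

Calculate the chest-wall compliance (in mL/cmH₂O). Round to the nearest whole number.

1/Ccw = 1/Crs − 1/CL.
1/Ccw = 1/72.1 − 1/235 = 0.009614.
Ccw = 104.01 mL/cmH2O.

104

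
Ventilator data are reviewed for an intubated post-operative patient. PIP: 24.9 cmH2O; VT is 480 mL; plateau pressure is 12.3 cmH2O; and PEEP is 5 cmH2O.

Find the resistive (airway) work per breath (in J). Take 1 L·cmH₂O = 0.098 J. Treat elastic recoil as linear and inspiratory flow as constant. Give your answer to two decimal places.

With constant inspiratory flow the resistive pressure is constant at PIP − Pplat = 24.9 − 12.3 = 12.6 cmH2O, so resistive work = 12.6 × 0.480 = 6.048 L·cmH2O.
× 0.098 J/(L·cmH2O) → 0.5927 J.

0.59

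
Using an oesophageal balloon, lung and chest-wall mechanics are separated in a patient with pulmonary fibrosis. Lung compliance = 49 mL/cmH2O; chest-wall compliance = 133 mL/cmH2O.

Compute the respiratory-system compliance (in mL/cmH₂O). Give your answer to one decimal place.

35.8

Lung and chest wall are elastances in series: 1/Crs = 1/CL + 1/Ccw.
1/Crs = 1/49 + 1/133 = 0.02793.
Crs = 35.804 mL/cmH2O.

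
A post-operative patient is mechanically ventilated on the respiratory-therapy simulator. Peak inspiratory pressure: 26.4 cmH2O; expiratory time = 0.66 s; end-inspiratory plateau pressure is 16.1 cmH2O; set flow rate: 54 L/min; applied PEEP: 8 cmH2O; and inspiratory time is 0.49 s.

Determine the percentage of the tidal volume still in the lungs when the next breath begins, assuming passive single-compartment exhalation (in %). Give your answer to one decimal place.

Flow: 54 L/min ÷ 60 = 0.9 L/s.
Vt = flow × Ti = 0.9 L/s × 0.49 s × 1000 mL/L = 441.0 mL.
R = (PIP − Pplat)/V̇ = (26.4 − 16.1) / 0.9 = 10.3/0.9 = 11.444 cmH2O·s/L.
C = Vt/(Pplat − PEEP) = 441.0 / (16.1 − 8) = 441.0/8.1 = 54.444 mL/cmH2O.
τ = R × C = 11.444 × 0.05444 L/cmH2O = 0.623 s.
Fraction remaining at end-expiration = e^(−Te/τ) = e^(−0.66/0.623) = 0.3467 → 34.67%.

34.7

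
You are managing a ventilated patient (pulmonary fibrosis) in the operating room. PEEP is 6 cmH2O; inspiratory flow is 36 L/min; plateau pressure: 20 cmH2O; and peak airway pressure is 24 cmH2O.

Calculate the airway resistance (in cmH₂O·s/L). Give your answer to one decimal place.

Flow: 36 L/min ÷ 60 = 0.6 L/s.
Raw = (PIP − Pplat) / flow = (24 − 20) / 0.6 = 4.0 / 0.6 = 6.667 cmH2O·s/L.

6.7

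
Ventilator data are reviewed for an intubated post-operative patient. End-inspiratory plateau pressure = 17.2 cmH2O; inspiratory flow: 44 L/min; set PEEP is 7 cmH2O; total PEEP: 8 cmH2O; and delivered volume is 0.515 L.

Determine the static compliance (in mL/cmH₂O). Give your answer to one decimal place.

End-expiratory occlusion gives total PEEP = 8 cmH2O (intrinsic PEEP = 8 − 7 = 1). Use total PEEP for the elastic gradient.
Cstat = Vt / (Pplat − PEEPtotal) = 515 / (17.2 − 8) = 515 / 9.2 = 55.978 mL/cmH2O.

56.0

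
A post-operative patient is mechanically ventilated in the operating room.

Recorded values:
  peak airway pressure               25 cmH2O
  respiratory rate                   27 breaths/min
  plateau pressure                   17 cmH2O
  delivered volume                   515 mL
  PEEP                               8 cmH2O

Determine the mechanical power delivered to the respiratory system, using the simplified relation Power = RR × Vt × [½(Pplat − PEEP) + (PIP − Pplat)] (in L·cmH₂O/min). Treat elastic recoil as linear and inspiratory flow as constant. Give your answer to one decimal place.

Per-breath work = Vt × [½(Pplat−PEEP) + (PIP−Pplat)] = 0.515 × [0.5×9.0 + 8.0] = 0.515 × 12.5 = 6.438 L·cmH2O.
Power = 27 × 6.438 = 173.83 L·cmH2O/min.

173.8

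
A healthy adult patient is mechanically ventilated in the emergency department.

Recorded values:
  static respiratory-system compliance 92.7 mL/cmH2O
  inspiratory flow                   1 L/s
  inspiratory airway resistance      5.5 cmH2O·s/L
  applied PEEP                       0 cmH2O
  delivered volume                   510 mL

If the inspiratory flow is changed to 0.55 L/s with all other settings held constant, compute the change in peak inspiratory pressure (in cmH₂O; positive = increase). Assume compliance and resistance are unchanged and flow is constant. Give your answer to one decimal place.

PIP = Vt/C + R·V̇ + PEEP (constant-flow equation of motion).
Only the resistive term changes: ΔPIP = R × ΔV̇ = 5.5 × (0.55 − 1) = 5.5 × -0.45 = -2.475 cmH2O.

-2.5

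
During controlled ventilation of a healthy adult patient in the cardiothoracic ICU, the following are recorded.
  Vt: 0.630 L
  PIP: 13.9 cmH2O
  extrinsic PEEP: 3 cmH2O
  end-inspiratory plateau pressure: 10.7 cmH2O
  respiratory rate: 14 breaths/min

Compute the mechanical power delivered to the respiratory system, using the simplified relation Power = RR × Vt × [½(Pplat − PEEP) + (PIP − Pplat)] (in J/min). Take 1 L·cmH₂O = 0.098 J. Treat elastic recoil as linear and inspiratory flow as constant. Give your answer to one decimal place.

6.1

Per-breath work = Vt × [½(Pplat−PEEP) + (PIP−Pplat)] = 0.630 × [0.5×7.7 + 3.2] = 0.630 × 7.05 = 4.442 L·cmH2O.
Power = 14 × 4.442 = 62.188 L·cmH2O/min.
× 0.098 J/(L·cmH2O) → 6.094 J/min.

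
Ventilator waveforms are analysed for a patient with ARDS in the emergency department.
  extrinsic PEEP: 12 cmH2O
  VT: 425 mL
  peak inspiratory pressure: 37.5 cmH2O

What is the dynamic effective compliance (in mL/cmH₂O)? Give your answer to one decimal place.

16.7

Dynamic compliance = Vt / (PIP − PEEP) = 425 / (37.5 − 12) = 425 / 25.5 = 16.667 mL/cmH2O.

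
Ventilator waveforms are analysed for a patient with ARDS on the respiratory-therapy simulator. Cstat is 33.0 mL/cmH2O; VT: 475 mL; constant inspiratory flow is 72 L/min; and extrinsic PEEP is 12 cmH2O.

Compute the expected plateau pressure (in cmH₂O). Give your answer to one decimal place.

26.4

Pplat = PEEP + Vt / Cstat = 12 + 475 / 33.0 = 12 + 14.394 = 26.394 cmH2O.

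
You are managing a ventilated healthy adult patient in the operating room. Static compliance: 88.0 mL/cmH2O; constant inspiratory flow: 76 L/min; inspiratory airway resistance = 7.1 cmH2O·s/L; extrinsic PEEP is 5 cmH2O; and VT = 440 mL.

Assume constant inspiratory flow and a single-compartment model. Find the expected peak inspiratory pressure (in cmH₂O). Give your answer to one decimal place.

19.0

Flow: 76 L/min ÷ 60 = 1.2667 L/s.
Equation of motion (constant flow): PIP = Vt/C + R·V̇ + PEEP.
PIP = 440/88.0 + 7.1×1.2667 + 5 = 5.0 + 8.994 + 5 = 18.994 cmH2O.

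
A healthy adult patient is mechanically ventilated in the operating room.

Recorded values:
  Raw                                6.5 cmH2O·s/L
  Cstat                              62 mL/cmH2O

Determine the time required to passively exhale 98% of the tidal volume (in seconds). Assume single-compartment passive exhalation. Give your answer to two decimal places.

τ = R × C = 6.5 × 62 mL/cmH2O = 6.5 × 0.062 L/cmH2O = 0.403 s.
Exhaled fraction f = 1 − e^(−t/τ) → t = −τ·ln(1 − f) = −0.403·ln(0.02) = 1.577 s.

1.58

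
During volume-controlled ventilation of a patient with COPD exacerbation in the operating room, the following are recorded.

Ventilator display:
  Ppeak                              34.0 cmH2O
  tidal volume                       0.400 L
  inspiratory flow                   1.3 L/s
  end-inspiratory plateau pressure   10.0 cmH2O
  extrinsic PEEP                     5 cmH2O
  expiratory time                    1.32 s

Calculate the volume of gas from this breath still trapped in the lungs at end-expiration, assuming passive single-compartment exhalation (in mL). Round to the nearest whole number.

R = (PIP − Pplat)/V̇ = (34.0 − 10.0) / 1.3 = 24.0/1.3 = 18.462 cmH2O·s/L.
C = Vt/(Pplat − PEEP) = 400.0 / (10.0 − 5) = 400.0/5.0 = 80.0 mL/cmH2O.
τ = R × C = 18.462 × 0.08 L/cmH2O = 1.477 s.
Fraction remaining = e^(−Te/τ) = e^(−1.32/1.477) = 0.4091.
Trapped volume = 400.0 × 0.4091 = 163.64 mL.

164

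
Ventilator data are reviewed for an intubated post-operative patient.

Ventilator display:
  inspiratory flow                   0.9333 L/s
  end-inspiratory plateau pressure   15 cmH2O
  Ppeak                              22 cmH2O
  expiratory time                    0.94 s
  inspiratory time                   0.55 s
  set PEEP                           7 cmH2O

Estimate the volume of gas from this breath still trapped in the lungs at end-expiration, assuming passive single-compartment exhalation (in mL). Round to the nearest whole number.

Vt = flow × Ti = 0.9333 L/s × 0.55 s × 1000 mL/L = 513.32 mL.
R = (PIP − Pplat)/V̇ = (22 − 15) / 0.9333 = 7.0/0.9333 = 7.5 cmH2O·s/L.
C = Vt/(Pplat − PEEP) = 513.32 / (15 − 7) = 513.32/8.0 = 64.165 mL/cmH2O.
τ = R × C = 7.5 × 0.06417 L/cmH2O = 0.4813 s.
Fraction remaining = e^(−Te/τ) = e^(−0.94/0.4813) = 0.1418.
Trapped volume = 513.32 × 0.1418 = 72.789 mL.

73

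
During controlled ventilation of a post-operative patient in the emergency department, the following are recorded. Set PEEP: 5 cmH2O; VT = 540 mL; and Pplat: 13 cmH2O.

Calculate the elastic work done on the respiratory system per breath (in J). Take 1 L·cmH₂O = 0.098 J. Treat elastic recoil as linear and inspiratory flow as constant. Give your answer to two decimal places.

Elastic work ≈ ½ × (Pplat − PEEP) × Vt = 0.5 × (13 − 5) × 0.540 L = 0.5 × 8.0 × 0.540 = 2.16 L·cmH2O.
× 0.098 J/(L·cmH2O) → 0.2117 J.

0.21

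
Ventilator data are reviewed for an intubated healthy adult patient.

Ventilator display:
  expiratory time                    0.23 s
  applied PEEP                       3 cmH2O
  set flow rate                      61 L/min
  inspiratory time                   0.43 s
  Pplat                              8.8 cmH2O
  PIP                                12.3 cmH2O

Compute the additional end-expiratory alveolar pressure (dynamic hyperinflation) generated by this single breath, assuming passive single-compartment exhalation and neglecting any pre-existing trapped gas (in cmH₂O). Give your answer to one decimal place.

Flow: 61 L/min ÷ 60 = 1.0167 L/s.
Vt = flow × Ti = 1.0167 L/s × 0.43 s × 1000 mL/L = 437.18 mL.
R = (PIP − Pplat)/V̇ = (12.3 − 8.8) / 1.0167 = 3.5/1.0167 = 3.443 cmH2O·s/L.
C = Vt/(Pplat − PEEP) = 437.18 / (8.8 − 3) = 437.18/5.8 = 75.376 mL/cmH2O.
τ = R × C = 3.443 × 0.07538 L/cmH2O = 0.2595 s.
Fraction remaining = e^(−Te/τ) = e^(−0.23/0.2595) = 0.4122; trapped volume = 437.18 × 0.4122 = 180.21 mL.
Additional alveolar pressure from trapping ≈ V_trapped / C = 180.21 / 75.376 = 2.391 cmH2O.

2.4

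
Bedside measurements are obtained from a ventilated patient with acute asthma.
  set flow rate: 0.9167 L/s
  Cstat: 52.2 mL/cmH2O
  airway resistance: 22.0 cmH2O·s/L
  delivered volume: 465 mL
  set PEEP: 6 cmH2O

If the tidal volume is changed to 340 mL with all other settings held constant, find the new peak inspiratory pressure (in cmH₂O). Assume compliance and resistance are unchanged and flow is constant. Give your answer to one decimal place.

32.7

PIP = Vt/C + R·V̇ + PEEP (constant-flow equation of motion).
Only the elastic term changes: ΔPIP = ΔVt / C = (340 − 465) / 52.2 = -2.395 cmH2O.
Original PIP = 465/52.2 + 22.0×0.9167 + 6 = 35.075 cmH2O; new PIP = 35.075 + (-2.395) = 32.68 cmH2O.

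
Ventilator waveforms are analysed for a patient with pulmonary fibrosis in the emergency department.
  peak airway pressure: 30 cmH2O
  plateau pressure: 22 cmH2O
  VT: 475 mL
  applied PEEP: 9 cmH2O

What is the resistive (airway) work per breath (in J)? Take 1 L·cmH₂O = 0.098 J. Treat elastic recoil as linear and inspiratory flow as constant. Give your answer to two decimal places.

0.37

With constant inspiratory flow the resistive pressure is constant at PIP − Pplat = 30 − 22 = 8.0 cmH2O, so resistive work = 8.0 × 0.475 = 3.8 L·cmH2O.
× 0.098 J/(L·cmH2O) → 0.3724 J.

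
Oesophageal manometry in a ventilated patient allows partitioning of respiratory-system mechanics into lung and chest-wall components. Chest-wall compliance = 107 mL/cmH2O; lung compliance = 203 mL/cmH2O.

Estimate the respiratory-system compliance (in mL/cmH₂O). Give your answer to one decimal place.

70.1

Lung and chest wall are elastances in series: 1/Crs = 1/CL + 1/Ccw.
1/Crs = 1/203 + 1/107 = 0.01427.
Crs = 70.077 mL/cmH2O.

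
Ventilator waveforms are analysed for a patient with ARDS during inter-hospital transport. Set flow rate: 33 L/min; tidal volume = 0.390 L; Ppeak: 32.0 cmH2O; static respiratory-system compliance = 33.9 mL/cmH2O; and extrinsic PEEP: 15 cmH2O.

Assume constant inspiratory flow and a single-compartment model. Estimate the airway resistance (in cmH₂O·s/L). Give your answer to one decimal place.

10.0

Flow: 33 L/min ÷ 60 = 0.55 L/s.
Equation of motion (constant flow): PIP = Vt/C + R·V̇ + PEEP.
R·V̇ = PIP − Vt/C − PEEP = 32.0 − 390/33.9 − 15 = 32.0 − 11.504 − 15 = 5.496 cmH2O.
R = 5.496 / 0.55 = 9.993 cmH2O·s/L.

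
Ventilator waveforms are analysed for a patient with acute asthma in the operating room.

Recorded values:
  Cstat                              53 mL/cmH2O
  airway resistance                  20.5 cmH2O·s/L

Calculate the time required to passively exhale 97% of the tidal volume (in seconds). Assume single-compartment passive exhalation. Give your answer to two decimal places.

τ = R × C = 20.5 × 53 mL/cmH2O = 20.5 × 0.053 L/cmH2O = 1.087 s.
Exhaled fraction f = 1 − e^(−t/τ) → t = −τ·ln(1 − f) = −1.087·ln(0.03) = 3.812 s.

3.81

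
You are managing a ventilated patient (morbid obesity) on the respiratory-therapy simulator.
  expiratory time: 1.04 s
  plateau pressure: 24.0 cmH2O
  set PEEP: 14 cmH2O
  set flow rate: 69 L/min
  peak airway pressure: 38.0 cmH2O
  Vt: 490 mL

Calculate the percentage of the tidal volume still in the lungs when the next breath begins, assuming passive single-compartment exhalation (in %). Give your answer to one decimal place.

Flow: 69 L/min ÷ 60 = 1.15 L/s.
R = (PIP − Pplat)/V̇ = (38.0 − 24.0) / 1.15 = 14.0/1.15 = 12.174 cmH2O·s/L.
C = Vt/(Pplat − PEEP) = 490.0 / (24.0 − 14) = 490.0/10.0 = 49.0 mL/cmH2O.
τ = R × C = 12.174 × 0.049 L/cmH2O = 0.5965 s.
Fraction remaining at end-expiration = e^(−Te/τ) = e^(−1.04/0.5965) = 0.1749 → 17.49%.

17.5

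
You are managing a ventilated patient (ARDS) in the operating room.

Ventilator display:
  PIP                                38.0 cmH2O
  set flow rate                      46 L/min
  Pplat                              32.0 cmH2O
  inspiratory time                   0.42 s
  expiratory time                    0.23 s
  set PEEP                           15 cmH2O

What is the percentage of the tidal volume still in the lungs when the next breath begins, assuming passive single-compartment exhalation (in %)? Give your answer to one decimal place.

Flow: 46 L/min ÷ 60 = 0.7667 L/s.
Vt = flow × Ti = 0.7667 L/s × 0.42 s × 1000 mL/L = 322.01 mL.
R = (PIP − Pplat)/V̇ = (38.0 − 32.0) / 0.7667 = 6.0/0.7667 = 7.826 cmH2O·s/L.
C = Vt/(Pplat − PEEP) = 322.01 / (32.0 − 15) = 322.01/17.0 = 18.942 mL/cmH2O.
τ = R × C = 7.826 × 0.01894 L/cmH2O = 0.1482 s.
Fraction remaining at end-expiration = e^(−Te/τ) = e^(−0.23/0.1482) = 0.2118 → 21.18%.

21.2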